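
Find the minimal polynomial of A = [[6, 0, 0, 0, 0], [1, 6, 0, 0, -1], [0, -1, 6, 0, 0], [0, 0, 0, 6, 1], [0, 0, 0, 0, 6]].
The characteristic polynomial factors as (x - 6)^5. The minimal polynomial is ∏(x - λ)^{k_λ} where k_λ is the size of the largest Jordan block at λ.

For λ = 6: rank(A - 6I) = 3, and the largest Jordan block has size 3 (the smallest k with rank((A - 6I)^k) = rank((A - 6I)^(k+1))).

So m_A(x) = (x - 6)^3.

m_A(x) = (x - 6)^3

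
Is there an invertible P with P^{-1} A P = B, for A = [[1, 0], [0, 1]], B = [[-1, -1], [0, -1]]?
No.

trace(A) = 2 but trace(B) = -2. The trace is a similarity invariant, so A and B are not similar.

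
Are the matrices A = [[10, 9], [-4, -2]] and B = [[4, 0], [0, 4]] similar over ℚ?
No.

Both have characteristic polynomial (x - 4)^2, but the minimal polynomial of A is (x - 4)^2 while the minimal polynomial of B is x - 4. The minimal polynomial is a similarity invariant, so A and B are not similar.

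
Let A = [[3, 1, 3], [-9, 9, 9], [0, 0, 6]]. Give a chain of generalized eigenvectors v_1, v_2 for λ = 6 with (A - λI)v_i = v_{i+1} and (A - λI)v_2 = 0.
v_1 = [[1, 1, 1]]^T, v_2 = [[1, 3, 0]]^T

We seek v_1 ∈ ker((A - 6I)^2) \ ker(A - 6I), then set v_{i+1} = (A - 6I) v_i.

One such chain is v_1 = [[1, 1, 1]]^T, v_2 = [[1, 3, 0]]^T. Check: (A - 6I) v_2 = [[0, 0, 0]]^T = 0.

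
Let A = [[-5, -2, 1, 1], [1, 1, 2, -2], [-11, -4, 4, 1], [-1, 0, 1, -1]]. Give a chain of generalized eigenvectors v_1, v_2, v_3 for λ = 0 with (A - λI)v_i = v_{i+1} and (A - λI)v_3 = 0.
v_1 = [[0, 1, 1, 1]]^T, v_2 = [[0, 1, 1, 0]]^T, v_3 = [[-1, 3, 0, 1]]^T

We seek v_1 ∈ ker(A^3) \ ker(A^2), then set v_{i+1} = A v_i.

One such chain is v_1 = [[0, 1, 1, 1]]^T, v_2 = [[0, 1, 1, 0]]^T, v_3 = [[-1, 3, 0, 1]]^T. Check: A v_3 = [[0, 0, 0, 0]]^T = 0.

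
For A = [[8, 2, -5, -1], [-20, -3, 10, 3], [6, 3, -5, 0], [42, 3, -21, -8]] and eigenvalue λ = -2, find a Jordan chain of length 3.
v_1 = [[0, 1, 1, -2]]^T, v_2 = [[-1, 3, 0, -6]]^T, v_3 = [[2, -1, 3, 3]]^T

We seek v_1 ∈ ker((A + 2I)^3) \ ker((A + 2I)^2), then set v_{i+1} = (A + 2I) v_i.

One such chain is v_1 = [[0, 1, 1, -2]]^T, v_2 = [[-1, 3, 0, -6]]^T, v_3 = [[2, -1, 3, 3]]^T. Check: (A + 2I) v_3 = [[0, 0, 0, 0]]^T = 0.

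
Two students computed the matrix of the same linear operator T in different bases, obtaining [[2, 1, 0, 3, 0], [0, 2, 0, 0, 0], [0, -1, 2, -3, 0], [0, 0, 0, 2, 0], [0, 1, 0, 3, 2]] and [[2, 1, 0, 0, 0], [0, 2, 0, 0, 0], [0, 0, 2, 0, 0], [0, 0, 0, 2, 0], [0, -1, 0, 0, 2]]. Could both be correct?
Two matrices over a field are similar if and only if they have the same invariant factors.

Both A and B have characteristic polynomial (x - 2)^5 and minimal polynomial (x - 2)^2. Computing further, both have invariant factors x - 2, x - 2, x - 2, (x - 2)^2. Hence A and B are similar.

Yes.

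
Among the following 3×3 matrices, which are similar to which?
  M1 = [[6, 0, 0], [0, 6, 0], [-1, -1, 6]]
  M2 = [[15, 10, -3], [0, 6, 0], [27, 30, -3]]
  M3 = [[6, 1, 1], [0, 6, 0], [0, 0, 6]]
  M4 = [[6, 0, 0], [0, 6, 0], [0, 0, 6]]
Characteristic polynomials: χ_{M1} = (x - 6)^3, χ_{M2} = (x - 6)^3, χ_{M3} = (x - 6)^3, χ_{M4} = (x - 6)^3.

{M1, M2, M3}: invariant factors x - 6, (x - 6)^2.

{M4}: invariant factors x - 6, x - 6, x - 6.

Matrices are similar if and only if their invariant-factor lists agree; the partition into similarity classes is {M1, M2, M3}, {M4}.

2 classes: {M1, M2, M3}, {M4}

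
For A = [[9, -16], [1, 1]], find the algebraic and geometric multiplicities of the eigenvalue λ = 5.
algebraic multiplicity 2, geometric multiplicity 1

The characteristic polynomial is (x - 5)^2, so the factor x - 5 appears with exponent 2: the algebraic multiplicity is 2.

rank(A - 5I) = 1, so the eigenspace has dimension 2 - 1 = 1: the geometric multiplicity is 1.

Since 1 < 2, A is not diagonalizable.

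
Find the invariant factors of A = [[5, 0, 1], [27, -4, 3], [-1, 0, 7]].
(x - 6)^2(x + 4)

The Jordan structure of A has elementary divisors (x + 4), (x - 6)^2. Arranging the block sizes at each eigenvalue in decreasing order and taking row products gives the invariant factors.

Invariant factors (smallest first, each dividing the next): (x - 6)^2(x + 4).

Check: the last factor (x - 6)^2(x + 4) is the minimal polynomial, and the product (x - 6)^2(x + 4) is the characteristic polynomial.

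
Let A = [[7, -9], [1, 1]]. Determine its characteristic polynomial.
xI - A = [[x - 7, 9], [-1, x - 1]].

Expanding det(xI - A) along the first row:
det(xI - A) = + (x - 7)·det([[x - 1]]) - (9)·det([[-1]]).

Evaluating gives χ_A(x) = x^2 - 8x + 16 = (x - 4)^2.

χ_A(x) = (x - 4)^2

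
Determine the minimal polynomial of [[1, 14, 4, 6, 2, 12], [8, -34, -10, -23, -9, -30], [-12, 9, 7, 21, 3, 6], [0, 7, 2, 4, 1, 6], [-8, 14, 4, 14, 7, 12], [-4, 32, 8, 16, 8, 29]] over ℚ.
The characteristic polynomial factors as (x - 5)^2(x - 1)^4. The minimal polynomial is ∏(x - λ)^{k_λ} where k_λ is the size of the largest Jordan block at λ.

For λ = 1: rank(A - I) = 3, and the largest Jordan block has size 2 (the smallest k with rank((A - I)^k) = rank((A - I)^(k+1))).
For λ = 5: rank(A - 5I) = 4, and the largest Jordan block has size 1 (the smallest k with rank((A - 5I)^k) = rank((A - 5I)^(k+1))).

So m_A(x) = (x - 5)(x - 1)^2.

m_A(x) = (x - 5)(x - 1)^2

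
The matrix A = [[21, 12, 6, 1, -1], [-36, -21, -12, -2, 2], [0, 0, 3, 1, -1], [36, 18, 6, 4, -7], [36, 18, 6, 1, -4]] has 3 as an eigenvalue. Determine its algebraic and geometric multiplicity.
The characteristic polynomial is (x - 3)^3(x + 3)^2, so the factor x - 3 appears with exponent 3: the algebraic multiplicity is 3.

rank(A - 3I) = 3, so the eigenspace has dimension 5 - 3 = 2: the geometric multiplicity is 2.

Since 2 < 3, A is not diagonalizable.

algebraic multiplicity 3, geometric multiplicity 2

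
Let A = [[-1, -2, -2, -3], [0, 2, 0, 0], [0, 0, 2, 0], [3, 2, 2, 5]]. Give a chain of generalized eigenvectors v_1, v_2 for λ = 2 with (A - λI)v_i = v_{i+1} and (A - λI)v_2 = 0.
We seek v_1 ∈ ker((A - 2I)^2) \ ker(A - 2I), then set v_{i+1} = (A - 2I) v_i.

One such chain is v_1 = [[-2, 3, 1, -1]]^T, v_2 = [[1, 0, 0, -1]]^T. Check: (A - 2I) v_2 = [[0, 0, 0, 0]]^T = 0.

v_1 = [[-2, 3, 1, -1]]^T, v_2 = [[1, 0, 0, -1]]^T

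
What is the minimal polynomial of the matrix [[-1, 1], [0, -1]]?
The characteristic polynomial factors as (x + 1)^2. The minimal polynomial is ∏(x - λ)^{k_λ} where k_λ is the size of the largest Jordan block at λ.

For λ = -1: rank(A + I) = 1, and the largest Jordan block has size 2 (the smallest k with rank((A + I)^k) = rank((A + I)^(k+1))).

So m_A(x) = (x + 1)^2.

m_A(x) = (x + 1)^2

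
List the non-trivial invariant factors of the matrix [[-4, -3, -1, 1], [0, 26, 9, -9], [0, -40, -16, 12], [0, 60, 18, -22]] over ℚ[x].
x + 4, (x + 4)^3

The Jordan structure of A has elementary divisors (x + 4)^3, (x + 4). Arranging the block sizes at each eigenvalue in decreasing order and taking row products gives the invariant factors.

Invariant factors (smallest first, each dividing the next): x + 4, (x + 4)^3.

Check: the last factor (x + 4)^3 is the minimal polynomial, and the product (x + 4)^4 is the characteristic polynomial.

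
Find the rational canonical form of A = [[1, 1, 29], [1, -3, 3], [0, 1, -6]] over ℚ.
The invariant factors of A (the non-unit diagonal entries of the Smith normal form of xI - A over ℚ[x]) are (x - 2)(x + 5)^2, each dividing the next. The characteristic polynomial is their product, (x - 2)(x + 5)^2.

The rational canonical form is the block-diagonal matrix of companion matrices C(f_i):
R = [[0, 0, 50], [1, 0, -5], [0, 1, -8]].

R = [[0, 0, 50], [1, 0, -5], [0, 1, -8]]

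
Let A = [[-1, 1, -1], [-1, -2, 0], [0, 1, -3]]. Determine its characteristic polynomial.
xI - A = [[x + 1, -1, 1], [1, x + 2, 0], [0, -1, x + 3]].

Expanding det(xI - A) along the first row:
det(xI - A) = + (x + 1)·det([[x + 2, 0], [-1, x + 3]]) - (-1)·det([[1, 0], [0, x + 3]]) + (1)·det([[1, x + 2], [0, -1]]).

Evaluating gives χ_A(x) = x^3 + 6x^2 + 12x + 8 = (x + 2)^3.

χ_A(x) = (x + 2)^3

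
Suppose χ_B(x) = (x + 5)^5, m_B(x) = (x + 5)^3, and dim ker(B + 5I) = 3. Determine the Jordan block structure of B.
λ = -5: algebraic multiplicity 5 (exponent in χ_B), largest block size 3 (exponent in m_B), 3 blocks (geometric multiplicity). These force block sizes [3, 1, 1].

Jordan blocks: (-5, 3), (-5, 1), (-5, 1)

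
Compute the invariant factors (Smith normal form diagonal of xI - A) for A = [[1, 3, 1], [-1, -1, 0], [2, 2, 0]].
The Jordan structure of A has elementary divisors x^3. Arranging the block sizes at each eigenvalue in decreasing order and taking row products gives the invariant factors.

Invariant factors (smallest first, each dividing the next): x^3.

Check: the last factor x^3 is the minimal polynomial, and the product x^3 is the characteristic polynomial.

x^3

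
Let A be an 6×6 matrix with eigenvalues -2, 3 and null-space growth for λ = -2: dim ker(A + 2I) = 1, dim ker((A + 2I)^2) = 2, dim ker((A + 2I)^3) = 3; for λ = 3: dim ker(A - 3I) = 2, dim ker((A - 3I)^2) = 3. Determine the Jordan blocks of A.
λ = -2: successive nullity increments [1, 1, 1] count blocks of size ≥ k; block sizes are [3].
λ = 3: successive nullity increments [2, 1] count blocks of size ≥ k; block sizes are [2, 1].

Jordan blocks: (-2, 3), (3, 2), (3, 1)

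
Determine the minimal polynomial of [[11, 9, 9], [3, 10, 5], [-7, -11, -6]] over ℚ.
The characteristic polynomial factors as (x - 5)^3. The minimal polynomial is ∏(x - λ)^{k_λ} where k_λ is the size of the largest Jordan block at λ.

For λ = 5: rank(A - 5I) = 2, and the largest Jordan block has size 3 (the smallest k with rank((A - 5I)^k) = rank((A - 5I)^(k+1))).

So m_A(x) = (x - 5)^3.

m_A(x) = (x - 5)^3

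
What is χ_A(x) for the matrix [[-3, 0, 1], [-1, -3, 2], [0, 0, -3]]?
xI - A = [[x + 3, 0, -1], [1, x + 3, -2], [0, 0, x + 3]].

Expanding det(xI - A) along the first row:
det(xI - A) = + (x + 3)·det([[x + 3, -2], [0, x + 3]]) - (0)·det([[1, -2], [0, x + 3]]) + (-1)·det([[1, x + 3], [0, 0]]).

Evaluating gives χ_A(x) = x^3 + 9x^2 + 27x + 27 = (x + 3)^3.

χ_A(x) = (x + 3)^3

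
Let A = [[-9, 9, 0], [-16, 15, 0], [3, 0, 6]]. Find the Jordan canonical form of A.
J = [[3, 1, 0], [0, 3, 0], [0, 0, 6]]

The characteristic polynomial is det(xI - A) = (x - 6)(x - 3)^2, so the eigenvalues are 3 (algebraic multiplicity 2), 6 (algebraic multiplicity 1).

For λ = 3: rank(A - 3I) = 2, rank((A - 3I)^2) = 1. The eigenspace has dimension 3 - 2 = 1, so there is 1 Jordan block; the rank sequence gives block sizes [2].

For λ = 6: algebraic multiplicity 1 gives one 1×1 block.

Assembling the blocks gives the Jordan form J above.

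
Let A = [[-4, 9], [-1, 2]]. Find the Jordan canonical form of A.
The characteristic polynomial is det(xI - A) = (x + 1)^2, so the eigenvalues are -1 (algebraic multiplicity 2).

For λ = -1: rank(A + I) = 1, rank((A + I)^2) = 0. The eigenspace has dimension 2 - 1 = 1, so there is 1 Jordan block; the rank sequence gives block sizes [2].

Assembling the blocks gives the Jordan form J above.

J = [[-1, 1], [0, -1]]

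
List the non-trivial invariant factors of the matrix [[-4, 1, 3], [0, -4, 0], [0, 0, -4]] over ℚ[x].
x + 4, (x + 4)^2

The Jordan structure of A has elementary divisors (x + 4)^2, (x + 4). Arranging the block sizes at each eigenvalue in decreasing order and taking row products gives the invariant factors.

Invariant factors (smallest first, each dividing the next): x + 4, (x + 4)^2.

Check: the last factor (x + 4)^2 is the minimal polynomial, and the product (x + 4)^3 is the characteristic polynomial.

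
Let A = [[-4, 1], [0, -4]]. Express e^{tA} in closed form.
A has Jordan form J = [[-4, 1], [0, -4]] with A = PJP^{-1}, so e^{tA} = P e^{tJ} P^{-1}.

For a Jordan block J_k(λ), e^{tJ_k(λ)} = e^{λt} · (I + tN + t^2 N^2/2! + ... + t^{k-1} N^{k-1}/(k-1)!) where N is the nilpotent superdiagonal part.

Assembling the blocks and conjugating back gives the entries of e^{tA} as shown above.

e^{tA} = [[e^{-4*t}, t*e^{-4*t}], [0, e^{-4*t}]]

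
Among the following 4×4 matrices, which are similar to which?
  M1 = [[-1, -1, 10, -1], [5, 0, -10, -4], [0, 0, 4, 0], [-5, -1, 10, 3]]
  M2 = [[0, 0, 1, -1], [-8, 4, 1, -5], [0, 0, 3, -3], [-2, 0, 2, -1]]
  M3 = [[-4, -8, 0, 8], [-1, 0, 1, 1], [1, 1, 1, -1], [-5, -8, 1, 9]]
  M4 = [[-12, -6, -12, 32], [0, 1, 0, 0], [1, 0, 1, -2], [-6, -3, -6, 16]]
3 classes: {M1}, {M2, M3}, {M4}

Characteristic polynomials: χ_{M1} = (x - 4)^2(x + 1)^2, χ_{M2} = x(x - 4)(x - 1)^2, χ_{M3} = x(x - 4)(x - 1)^2, χ_{M4} = x(x - 4)(x - 1)^2.

{M1}: invariant factors x - 4, (x - 4)(x + 1)^2.

{M2, M3}: invariant factors x(x - 4)(x - 1)^2.

{M4}: invariant factors x - 1, x(x - 4)(x - 1).

Matrices are similar if and only if their invariant-factor lists agree; the partition into similarity classes is {M1}, {M2, M3}, {M4}.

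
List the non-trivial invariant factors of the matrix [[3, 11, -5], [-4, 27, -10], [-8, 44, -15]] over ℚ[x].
x - 5, (x - 5)^2

The Jordan structure of A has elementary divisors (x - 5)^2, (x - 5). Arranging the block sizes at each eigenvalue in decreasing order and taking row products gives the invariant factors.

Invariant factors (smallest first, each dividing the next): x - 5, (x - 5)^2.

Check: the last factor (x - 5)^2 is the minimal polynomial, and the product (x - 5)^3 is the characteristic polynomial.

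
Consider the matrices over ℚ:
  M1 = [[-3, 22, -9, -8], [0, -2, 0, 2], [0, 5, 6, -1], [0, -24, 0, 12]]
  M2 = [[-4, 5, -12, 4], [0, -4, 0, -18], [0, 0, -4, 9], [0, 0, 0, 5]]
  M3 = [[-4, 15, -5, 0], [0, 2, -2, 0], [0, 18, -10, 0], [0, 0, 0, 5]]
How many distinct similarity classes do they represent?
Characteristic polynomials: χ_{M1} = (x - 6)^2(x - 4)(x + 3), χ_{M2} = (x - 5)(x + 4)^3, χ_{M3} = (x - 5)(x + 4)^3.

{M1}: invariant factors (x - 6)^2(x - 4)(x + 3).

{M2, M3}: invariant factors x + 4, (x - 5)(x + 4)^2.

Matrices are similar if and only if their invariant-factor lists agree; the partition into similarity classes is {M1}, {M2, M3}.

2 classes: {M1}, {M2, M3}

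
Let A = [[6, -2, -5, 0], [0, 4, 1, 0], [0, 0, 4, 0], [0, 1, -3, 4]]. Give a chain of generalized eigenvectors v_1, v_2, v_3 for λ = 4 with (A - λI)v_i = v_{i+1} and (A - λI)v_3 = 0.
We seek v_1 ∈ ker((A - 4I)^3) \ ker((A - 4I)^2), then set v_{i+1} = (A - 4I) v_i.

One such chain is v_1 = [[5, 2, 1, 0]]^T, v_2 = [[1, 1, 0, -1]]^T, v_3 = [[0, 0, 0, 1]]^T. Check: (A - 4I) v_3 = [[0, 0, 0, 0]]^T = 0.

v_1 = [[5, 2, 1, 0]]^T, v_2 = [[1, 1, 0, -1]]^T, v_3 = [[0, 0, 0, 1]]^T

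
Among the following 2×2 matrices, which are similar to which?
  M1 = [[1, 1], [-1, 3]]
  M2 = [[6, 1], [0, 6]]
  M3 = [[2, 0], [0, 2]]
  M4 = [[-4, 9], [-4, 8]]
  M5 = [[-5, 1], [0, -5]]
Characteristic polynomials: χ_{M1} = (x - 2)^2, χ_{M2} = (x - 6)^2, χ_{M3} = (x - 2)^2, χ_{M4} = (x - 2)^2, χ_{M5} = (x + 5)^2.

{M1, M4}: invariant factors (x - 2)^2.

{M2}: invariant factors (x - 6)^2.

{M3}: invariant factors x - 2, x - 2.

{M5}: invariant factors (x + 5)^2.

Matrices are similar if and only if their invariant-factor lists agree; the partition into similarity classes is {M1, M4}, {M2}, {M3}, {M5}.

4 classes: {M1, M4}, {M2}, {M3}, {M5}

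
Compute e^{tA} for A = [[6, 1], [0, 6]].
A has Jordan form J = [[6, 1], [0, 6]] with A = PJP^{-1}, so e^{tA} = P e^{tJ} P^{-1}.

For a Jordan block J_k(λ), e^{tJ_k(λ)} = e^{λt} · (I + tN + t^2 N^2/2! + ... + t^{k-1} N^{k-1}/(k-1)!) where N is the nilpotent superdiagonal part.

Assembling the blocks and conjugating back gives the entries of e^{tA} as shown above.

e^{tA} = [[e^{6*t}, t*e^{6*t}], [0, e^{6*t}]]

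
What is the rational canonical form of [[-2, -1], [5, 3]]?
The invariant factors of A (the non-unit diagonal entries of the Smith normal form of xI - A over ℚ[x]) are x^2 - x - 1, each dividing the next. The characteristic polynomial is their product, x^2 - x - 1.

The rational canonical form is the block-diagonal matrix of companion matrices C(f_i):
R = [[0, 1], [1, 1]].

Note the characteristic polynomial does not split into linear factors over ℚ, so A has no Jordan form over ℚ; the rational canonical form exists over any field.

R = [[0, 1], [1, 1]]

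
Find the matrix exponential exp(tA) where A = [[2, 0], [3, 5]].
A has Jordan form J = [[2, 0], [0, 5]] with A = PJP^{-1}, so e^{tA} = P e^{tJ} P^{-1}.

For a Jordan block J_k(λ), e^{tJ_k(λ)} = e^{λt} · (I + tN + t^2 N^2/2! + ... + t^{k-1} N^{k-1}/(k-1)!) where N is the nilpotent superdiagonal part.

Assembling the blocks and conjugating back gives the entries of e^{tA} as shown above.

e^{tA} = [[e^{2*t}, 0], [e^{5*t} - e^{2*t}, e^{5*t}]]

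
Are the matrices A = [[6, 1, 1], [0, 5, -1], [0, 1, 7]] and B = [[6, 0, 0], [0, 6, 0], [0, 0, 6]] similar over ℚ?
No.

Both have characteristic polynomial (x - 6)^3, but the minimal polynomial of A is (x - 6)^2 while the minimal polynomial of B is x - 6. The minimal polynomial is a similarity invariant, so A and B are not similar.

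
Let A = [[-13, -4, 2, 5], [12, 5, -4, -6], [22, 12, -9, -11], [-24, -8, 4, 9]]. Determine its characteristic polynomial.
xI - A = [[x + 13, 4, -2, -5], [-12, x - 5, 4, 6], [-22, -12, x + 9, 11], [24, 8, -4, x - 9]].

Expanding det(xI - A) along the first row:
det(xI - A) = + (x + 13)·det([[x - 5, 4, 6], [-12, x + 9, 11], [8, -4, x - 9]]) - (4)·det([[-12, 4, 6], [-22, x + 9, 11], [24, -4, x - 9]]) + (-2)·det([[-12, x - 5, 6], [-22, -12, 11], [24, 8, x - 9]]) - (-5)·det([[-12, x - 5, 4], [-22, -12, x + 9], [24, 8, -4]]).

Evaluating gives χ_A(x) = x^4 + 8x^3 + 22x^2 + 24x + 9 = (x + 1)^2(x + 3)^2.

χ_A(x) = (x + 1)^2(x + 3)^2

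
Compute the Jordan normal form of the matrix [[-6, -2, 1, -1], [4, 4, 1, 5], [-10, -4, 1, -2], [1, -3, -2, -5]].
J = [[-2, 1, 0, 0], [0, -2, 0, 0], [0, 0, -1, 0], [0, 0, 0, -1]]

The characteristic polynomial is det(xI - A) = (x + 1)^2(x + 2)^2, so the eigenvalues are -2 (algebraic multiplicity 2), -1 (algebraic multiplicity 2).

For λ = -2: rank(A + 2I) = 3, rank((A + 2I)^2) = 2. The eigenspace has dimension 4 - 3 = 1, so there is 1 Jordan block; the rank sequence gives block sizes [2].

For λ = -1: rank(A + I) = 2. The eigenspace has dimension 4 - 2 = 2, so there are 2 Jordan blocks; the rank sequence gives block sizes [1, 1].

Assembling the blocks gives the Jordan form J above.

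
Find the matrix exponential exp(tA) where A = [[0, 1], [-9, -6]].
A has Jordan form J = [[-3, 1], [0, -3]] with A = PJP^{-1}, so e^{tA} = P e^{tJ} P^{-1}.

For a Jordan block J_k(λ), e^{tJ_k(λ)} = e^{λt} · (I + tN + t^2 N^2/2! + ... + t^{k-1} N^{k-1}/(k-1)!) where N is the nilpotent superdiagonal part.

Assembling the blocks and conjugating back gives the entries of e^{tA} as shown above.

e^{tA} = [[(3*t + 1)*e^{-3*t}, t*e^{-3*t}], [-9*t*e^{-3*t}, (1 - 3*t)*e^{-3*t}]]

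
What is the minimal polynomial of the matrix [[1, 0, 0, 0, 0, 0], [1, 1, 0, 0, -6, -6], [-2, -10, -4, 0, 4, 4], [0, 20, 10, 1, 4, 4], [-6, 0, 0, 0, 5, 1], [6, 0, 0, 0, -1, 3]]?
The characteristic polynomial factors as (x - 4)^2(x - 1)^3(x + 4). The minimal polynomial is ∏(x - λ)^{k_λ} where k_λ is the size of the largest Jordan block at λ.

For λ = -4: rank(A + 4I) = 5, and the largest Jordan block has size 1 (the smallest k with rank((A + 4I)^k) = rank((A + 4I)^(k+1))).
For λ = 1: rank(A - I) = 4, and the largest Jordan block has size 2 (the smallest k with rank((A - I)^k) = rank((A - I)^(k+1))).
For λ = 4: rank(A - 4I) = 5, and the largest Jordan block has size 2 (the smallest k with rank((A - 4I)^k) = rank((A - 4I)^(k+1))).

So m_A(x) = (x - 4)^2(x - 1)^2(x + 4).

m_A(x) = (x - 4)^2(x - 1)^2(x + 4)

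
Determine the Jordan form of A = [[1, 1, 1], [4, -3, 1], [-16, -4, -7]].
The characteristic polynomial is det(xI - A) = (x + 3)^3, so the eigenvalues are -3 (algebraic multiplicity 3).

For λ = -3: rank(A + 3I) = 2, rank((A + 3I)^2) = 1, rank((A + 3I)^3) = 0. The eigenspace has dimension 3 - 2 = 1, so there is 1 Jordan block; the rank sequence gives block sizes [3].

Assembling the blocks gives the Jordan form J above.

J = [[-3, 1, 0], [0, -3, 1], [0, 0, -3]]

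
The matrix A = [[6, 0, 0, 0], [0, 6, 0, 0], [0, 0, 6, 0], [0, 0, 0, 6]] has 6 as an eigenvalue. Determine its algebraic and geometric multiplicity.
algebraic multiplicity 4, geometric multiplicity 4

The characteristic polynomial is (x - 6)^4, so the factor x - 6 appears with exponent 4: the algebraic multiplicity is 4.

rank(A - 6I) = 0, so the eigenspace has dimension 4 - 0 = 4: the geometric multiplicity is 4.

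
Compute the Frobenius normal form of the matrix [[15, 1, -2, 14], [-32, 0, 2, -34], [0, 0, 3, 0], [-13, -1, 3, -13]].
The invariant factors of A (the non-unit diagonal entries of the Smith normal form of xI - A over ℚ[x]) are x - 3, (x - 3)^2(x + 4), each dividing the next. The characteristic polynomial is their product, (x - 3)^3(x + 4).

The rational canonical form is the block-diagonal matrix of companion matrices C(f_i):
R = [[3, 0, 0, 0], [0, 0, 0, -36], [0, 1, 0, 15], [0, 0, 1, 2]].

R = [[3, 0, 0, 0], [0, 0, 0, -36], [0, 1, 0, 15], [0, 0, 1, 2]]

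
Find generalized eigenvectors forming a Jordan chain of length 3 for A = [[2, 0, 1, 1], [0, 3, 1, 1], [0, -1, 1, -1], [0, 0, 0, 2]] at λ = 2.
v_1 = [[0, -2, 1, 0]]^T, v_2 = [[1, -1, 1, 0]]^T, v_3 = [[1, 0, 0, 0]]^T

We seek v_1 ∈ ker((A - 2I)^3) \ ker((A - 2I)^2), then set v_{i+1} = (A - 2I) v_i.

One such chain is v_1 = [[0, -2, 1, 0]]^T, v_2 = [[1, -1, 1, 0]]^T, v_3 = [[1, 0, 0, 0]]^T. Check: (A - 2I) v_3 = [[0, 0, 0, 0]]^T = 0.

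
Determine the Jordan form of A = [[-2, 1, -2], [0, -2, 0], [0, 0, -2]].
J = [[-2, 1, 0], [0, -2, 0], [0, 0, -2]]

The characteristic polynomial is det(xI - A) = (x + 2)^3, so the eigenvalues are -2 (algebraic multiplicity 3).

For λ = -2: rank(A + 2I) = 1, rank((A + 2I)^2) = 0. The eigenspace has dimension 3 - 1 = 2, so there are 2 Jordan blocks; the rank sequence gives block sizes [2, 1].

Assembling the blocks gives the Jordan form J above.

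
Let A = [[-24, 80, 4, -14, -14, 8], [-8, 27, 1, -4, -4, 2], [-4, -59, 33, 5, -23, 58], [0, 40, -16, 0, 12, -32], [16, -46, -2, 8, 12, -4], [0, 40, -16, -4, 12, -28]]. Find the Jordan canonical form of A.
J = [[0, 0, 0, 0, 0, 0], [0, 4, 1, 0, 0, 0], [0, 0, 4, 1, 0, 0], [0, 0, 0, 4, 0, 0], [0, 0, 0, 0, 4, 0], [0, 0, 0, 0, 0, 4]]

The characteristic polynomial is det(xI - A) = x(x - 4)^5, so the eigenvalues are 0 (algebraic multiplicity 1), 4 (algebraic multiplicity 5).

For λ = 0: algebraic multiplicity 1 gives one 1×1 block.

For λ = 4: rank(A - 4I) = 3, rank((A - 4I)^2) = 2, rank((A - 4I)^3) = 1. The eigenspace has dimension 6 - 3 = 3, so there are 3 Jordan blocks; the rank sequence gives block sizes [3, 1, 1].

Assembling the blocks gives the Jordan form J above.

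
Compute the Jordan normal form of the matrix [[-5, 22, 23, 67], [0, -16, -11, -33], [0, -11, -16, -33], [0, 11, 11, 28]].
J = [[-5, 1, 0, 0], [0, -5, 0, 0], [0, 0, -5, 0], [0, 0, 0, 6]]

The characteristic polynomial is det(xI - A) = (x - 6)(x + 5)^3, so the eigenvalues are -5 (algebraic multiplicity 3), 6 (algebraic multiplicity 1).

For λ = -5: rank(A + 5I) = 2, rank((A + 5I)^2) = 1. The eigenspace has dimension 4 - 2 = 2, so there are 2 Jordan blocks; the rank sequence gives block sizes [2, 1].

For λ = 6: algebraic multiplicity 1 gives one 1×1 block.

Assembling the blocks gives the Jordan form J above.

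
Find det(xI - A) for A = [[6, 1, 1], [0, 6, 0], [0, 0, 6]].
χ_A(x) = (x - 6)^3

xI - A = [[x - 6, -1, -1], [0, x - 6, 0], [0, 0, x - 6]].

Expanding det(xI - A) along the first row:
det(xI - A) = + (x - 6)·det([[x - 6, 0], [0, x - 6]]) - (-1)·det([[0, 0], [0, x - 6]]) + (-1)·det([[0, x - 6], [0, 0]]).

Evaluating gives χ_A(x) = x^3 - 18x^2 + 108x - 216 = (x - 6)^3.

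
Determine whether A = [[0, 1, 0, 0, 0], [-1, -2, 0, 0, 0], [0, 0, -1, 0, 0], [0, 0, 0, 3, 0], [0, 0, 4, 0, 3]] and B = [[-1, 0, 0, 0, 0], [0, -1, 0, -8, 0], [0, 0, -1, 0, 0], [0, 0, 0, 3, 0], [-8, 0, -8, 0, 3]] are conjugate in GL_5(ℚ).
Both have characteristic polynomial (x - 3)^2(x + 1)^3, but the minimal polynomial of A is (x - 3)(x + 1)^2 while the minimal polynomial of B is (x - 3)(x + 1). The minimal polynomial is a similarity invariant, so A and B are not similar.

No.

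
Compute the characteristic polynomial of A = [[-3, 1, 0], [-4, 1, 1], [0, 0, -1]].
xI - A = [[x + 3, -1, 0], [4, x - 1, -1], [0, 0, x + 1]].

Expanding det(xI - A) along the first row:
det(xI - A) = + (x + 3)·det([[x - 1, -1], [0, x + 1]]) - (-1)·det([[4, -1], [0, x + 1]]) + (0)·det([[4, x - 1], [0, 0]]).

Evaluating gives χ_A(x) = x^3 + 3x^2 + 3x + 1 = (x + 1)^3.

χ_A(x) = (x + 1)^3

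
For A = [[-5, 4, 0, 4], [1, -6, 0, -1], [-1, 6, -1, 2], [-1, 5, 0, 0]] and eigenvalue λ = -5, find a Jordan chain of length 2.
We seek v_1 ∈ ker((A + 5I)^2) \ ker(A + 5I), then set v_{i+1} = (A + 5I) v_i.

One such chain is v_1 = [[1, 0, 0, 0]]^T, v_2 = [[0, 1, -1, -1]]^T. Check: (A + 5I) v_2 = [[0, 0, 0, 0]]^T = 0.

v_1 = [[1, 0, 0, 0]]^T, v_2 = [[0, 1, -1, -1]]^T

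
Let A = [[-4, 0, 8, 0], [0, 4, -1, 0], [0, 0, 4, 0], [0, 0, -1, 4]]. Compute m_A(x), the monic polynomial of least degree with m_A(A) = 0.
m_A(x) = (x - 4)^2(x + 4)

The characteristic polynomial factors as (x - 4)^3(x + 4). The minimal polynomial is ∏(x - λ)^{k_λ} where k_λ is the size of the largest Jordan block at λ.

For λ = -4: rank(A + 4I) = 3, and the largest Jordan block has size 1 (the smallest k with rank((A + 4I)^k) = rank((A + 4I)^(k+1))).
For λ = 4: rank(A - 4I) = 2, and the largest Jordan block has size 2 (the smallest k with rank((A - 4I)^k) = rank((A - 4I)^(k+1))).

So m_A(x) = (x - 4)^2(x + 4).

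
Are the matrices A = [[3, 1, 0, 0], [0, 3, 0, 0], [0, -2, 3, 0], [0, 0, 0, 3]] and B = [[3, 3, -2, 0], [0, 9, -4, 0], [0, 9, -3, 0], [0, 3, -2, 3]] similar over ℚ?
Yes.

Two matrices over a field are similar if and only if they have the same invariant factors.

Both A and B have characteristic polynomial (x - 3)^4 and minimal polynomial (x - 3)^2. Computing further, both have invariant factors x - 3, x - 3, (x - 3)^2. Hence A and B are similar.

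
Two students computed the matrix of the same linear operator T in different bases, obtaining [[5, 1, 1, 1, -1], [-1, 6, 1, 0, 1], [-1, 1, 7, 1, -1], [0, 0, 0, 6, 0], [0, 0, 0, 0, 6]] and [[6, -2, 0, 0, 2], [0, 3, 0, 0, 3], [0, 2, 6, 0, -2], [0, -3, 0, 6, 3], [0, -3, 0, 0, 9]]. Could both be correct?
No.

Both have characteristic polynomial (x - 6)^5, but the minimal polynomial of A is (x - 6)^3 while the minimal polynomial of B is (x - 6)^2. The minimal polynomial is a similarity invariant, so A and B are not similar.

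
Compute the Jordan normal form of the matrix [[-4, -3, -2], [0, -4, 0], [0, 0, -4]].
J = [[-4, 1, 0], [0, -4, 0], [0, 0, -4]]

The characteristic polynomial is det(xI - A) = (x + 4)^3, so the eigenvalues are -4 (algebraic multiplicity 3).

For λ = -4: rank(A + 4I) = 1, rank((A + 4I)^2) = 0. The eigenspace has dimension 3 - 1 = 2, so there are 2 Jordan blocks; the rank sequence gives block sizes [2, 1].

Assembling the blocks gives the Jordan form J above.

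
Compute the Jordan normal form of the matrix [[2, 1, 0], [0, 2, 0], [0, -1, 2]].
The characteristic polynomial is det(xI - A) = (x - 2)^3, so the eigenvalues are 2 (algebraic multiplicity 3).

For λ = 2: rank(A - 2I) = 1, rank((A - 2I)^2) = 0. The eigenspace has dimension 3 - 1 = 2, so there are 2 Jordan blocks; the rank sequence gives block sizes [2, 1].

Assembling the blocks gives the Jordan form J above.

J = [[2, 1, 0], [0, 2, 0], [0, 0, 2]]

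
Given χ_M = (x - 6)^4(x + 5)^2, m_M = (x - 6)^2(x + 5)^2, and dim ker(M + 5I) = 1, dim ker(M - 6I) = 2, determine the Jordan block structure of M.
Jordan blocks: (-5, 2), (6, 2), (6, 2)

λ = -5: algebraic multiplicity 2 (exponent in χ_M), largest block size 2 (exponent in m_M), 1 block (geometric multiplicity). This forces block sizes [2].
λ = 6: algebraic multiplicity 4 (exponent in χ_M), largest block size 2 (exponent in m_M), 2 blocks (geometric multiplicity). These force block sizes [2, 2].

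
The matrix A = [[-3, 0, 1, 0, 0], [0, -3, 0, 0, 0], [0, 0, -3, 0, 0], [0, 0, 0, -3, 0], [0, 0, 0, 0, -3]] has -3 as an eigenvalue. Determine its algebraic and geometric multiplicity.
algebraic multiplicity 5, geometric multiplicity 4

The characteristic polynomial is (x + 3)^5, so the factor x + 3 appears with exponent 5: the algebraic multiplicity is 5.

rank(A + 3I) = 1, so the eigenspace has dimension 5 - 1 = 4: the geometric multiplicity is 4.

Since 4 < 5, A is not diagonalizable.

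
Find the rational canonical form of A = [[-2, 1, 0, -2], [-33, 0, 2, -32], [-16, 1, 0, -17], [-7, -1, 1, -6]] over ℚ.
R = [[0, 0, 0, -1], [1, 0, 0, 8], [0, 1, 0, -14], [0, 0, 1, -8]]

The invariant factors of A (the non-unit diagonal entries of the Smith normal form of xI - A over ℚ[x]) are (x^2 + 4x - 1)^2, each dividing the next. The characteristic polynomial is their product, (x^2 + 4x - 1)^2.

The rational canonical form is the block-diagonal matrix of companion matrices C(f_i):
R = [[0, 0, 0, -1], [1, 0, 0, 8], [0, 1, 0, -14], [0, 0, 1, -8]].

Note the characteristic polynomial does not split into linear factors over ℚ, so A has no Jordan form over ℚ; the rational canonical form exists over any field.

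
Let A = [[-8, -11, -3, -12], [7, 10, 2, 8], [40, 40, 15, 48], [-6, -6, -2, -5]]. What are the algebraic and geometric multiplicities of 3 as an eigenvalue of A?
algebraic multiplicity 4, geometric multiplicity 2

The characteristic polynomial is (x - 3)^4, so the factor x - 3 appears with exponent 4: the algebraic multiplicity is 4.

rank(A - 3I) = 2, so the eigenspace has dimension 4 - 2 = 2: the geometric multiplicity is 2.

Since 2 < 4, A is not diagonalizable.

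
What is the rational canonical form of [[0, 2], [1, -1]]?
R = [[0, 2], [1, -1]]

The invariant factors of A (the non-unit diagonal entries of the Smith normal form of xI - A over ℚ[x]) are (x - 1)(x + 2), each dividing the next. The characteristic polynomial is their product, (x - 1)(x + 2).

The rational canonical form is the block-diagonal matrix of companion matrices C(f_i):
R = [[0, 2], [1, -1]].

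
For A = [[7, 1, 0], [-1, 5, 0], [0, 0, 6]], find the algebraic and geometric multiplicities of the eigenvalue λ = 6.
algebraic multiplicity 3, geometric multiplicity 2

The characteristic polynomial is (x - 6)^3, so the factor x - 6 appears with exponent 3: the algebraic multiplicity is 3.

rank(A - 6I) = 1, so the eigenspace has dimension 3 - 1 = 2: the geometric multiplicity is 2.

Since 2 < 3, A is not diagonalizable.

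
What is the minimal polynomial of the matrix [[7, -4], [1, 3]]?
The characteristic polynomial factors as (x - 5)^2. The minimal polynomial is ∏(x - λ)^{k_λ} where k_λ is the size of the largest Jordan block at λ.

For λ = 5: rank(A - 5I) = 1, and the largest Jordan block has size 2 (the smallest k with rank((A - 5I)^k) = rank((A - 5I)^(k+1))).

So m_A(x) = (x - 5)^2.

m_A(x) = (x - 5)^2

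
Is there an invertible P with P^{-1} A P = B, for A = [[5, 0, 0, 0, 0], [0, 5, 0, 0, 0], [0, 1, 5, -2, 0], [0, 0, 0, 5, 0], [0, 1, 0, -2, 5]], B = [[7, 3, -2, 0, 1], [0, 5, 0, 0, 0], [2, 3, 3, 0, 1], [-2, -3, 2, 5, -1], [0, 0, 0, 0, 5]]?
Two matrices over a field are similar if and only if they have the same invariant factors.

Both A and B have characteristic polynomial (x - 5)^5 and minimal polynomial (x - 5)^2. Computing further, both have invariant factors x - 5, x - 5, x - 5, (x - 5)^2. Hence A and B are similar.

Yes.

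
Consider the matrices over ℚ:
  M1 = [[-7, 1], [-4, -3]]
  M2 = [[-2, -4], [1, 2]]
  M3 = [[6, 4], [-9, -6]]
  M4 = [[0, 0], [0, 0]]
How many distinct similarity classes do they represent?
3 classes: {M1}, {M2, M3}, {M4}

Characteristic polynomials: χ_{M1} = (x + 5)^2, χ_{M2} = x^2, χ_{M3} = x^2, χ_{M4} = x^2.

{M1}: invariant factors (x + 5)^2.

{M2, M3}: invariant factors x^2.

{M4}: invariant factors x, x.

Matrices are similar if and only if their invariant-factor lists agree; the partition into similarity classes is {M1}, {M2, M3}, {M4}.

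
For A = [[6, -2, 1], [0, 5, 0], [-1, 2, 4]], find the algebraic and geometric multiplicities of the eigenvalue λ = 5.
algebraic multiplicity 3, geometric multiplicity 2

The characteristic polynomial is (x - 5)^3, so the factor x - 5 appears with exponent 3: the algebraic multiplicity is 3.

rank(A - 5I) = 1, so the eigenspace has dimension 3 - 1 = 2: the geometric multiplicity is 2.

Since 2 < 3, A is not diagonalizable.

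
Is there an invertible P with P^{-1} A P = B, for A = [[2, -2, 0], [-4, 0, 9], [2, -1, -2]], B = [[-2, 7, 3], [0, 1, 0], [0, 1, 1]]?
Yes.

Two matrices over a field are similar if and only if they have the same invariant factors.

Both A and B have characteristic polynomial (x - 1)^2(x + 2) and minimal polynomial (x - 1)^2(x + 2). Computing further, both have invariant factors (x - 1)^2(x + 2). Hence A and B are similar.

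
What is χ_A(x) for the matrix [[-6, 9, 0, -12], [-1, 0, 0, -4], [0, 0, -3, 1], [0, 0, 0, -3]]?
χ_A(x) = (x + 3)^4

xI - A = [[x + 6, -9, 0, 12], [1, x, 0, 4], [0, 0, x + 3, -1], [0, 0, 0, x + 3]].

Expanding det(xI - A) along the first row:
det(xI - A) = + (x + 6)·det([[x, 0, 4], [0, x + 3, -1], [0, 0, x + 3]]) - (-9)·det([[1, 0, 4], [0, x + 3, -1], [0, 0, x + 3]]) + (0)·det([[1, x, 4], [0, 0, -1], [0, 0, x + 3]]) - (12)·det([[1, x, 0], [0, 0, x + 3], [0, 0, 0]]).

Evaluating gives χ_A(x) = x^4 + 12x^3 + 54x^2 + 108x + 81 = (x + 3)^4.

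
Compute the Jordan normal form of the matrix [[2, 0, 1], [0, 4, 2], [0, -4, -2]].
J = [[0, 0, 0], [0, 2, 1], [0, 0, 2]]

The characteristic polynomial is det(xI - A) = x(x - 2)^2, so the eigenvalues are 0 (algebraic multiplicity 1), 2 (algebraic multiplicity 2).

For λ = 0: algebraic multiplicity 1 gives one 1×1 block.

For λ = 2: rank(A - 2I) = 2, rank((A - 2I)^2) = 1. The eigenspace has dimension 3 - 2 = 1, so there is 1 Jordan block; the rank sequence gives block sizes [2].

Assembling the blocks gives the Jordan form J above.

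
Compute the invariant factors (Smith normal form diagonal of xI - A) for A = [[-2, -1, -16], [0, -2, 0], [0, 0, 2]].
(x - 2)(x + 2)^2

The Jordan structure of A has elementary divisors (x + 2)^2, (x - 2). Arranging the block sizes at each eigenvalue in decreasing order and taking row products gives the invariant factors.

Invariant factors (smallest first, each dividing the next): (x - 2)(x + 2)^2.

Check: the last factor (x - 2)(x + 2)^2 is the minimal polynomial, and the product (x - 2)(x + 2)^2 is the characteristic polynomial.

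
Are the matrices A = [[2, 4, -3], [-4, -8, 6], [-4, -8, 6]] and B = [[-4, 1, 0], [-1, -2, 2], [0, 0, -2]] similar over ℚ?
trace(A) = 0 but trace(B) = -8. The trace is a similarity invariant, so A and B are not similar.

No.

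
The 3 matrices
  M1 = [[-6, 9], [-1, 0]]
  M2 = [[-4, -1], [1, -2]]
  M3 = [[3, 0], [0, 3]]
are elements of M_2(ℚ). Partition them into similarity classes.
Characteristic polynomials: χ_{M1} = (x + 3)^2, χ_{M2} = (x + 3)^2, χ_{M3} = (x - 3)^2.

{M1, M2}: invariant factors (x + 3)^2.

{M3}: invariant factors x - 3, x - 3.

Matrices are similar if and only if their invariant-factor lists agree; the partition into similarity classes is {M1, M2}, {M3}.

2 classes: {M1, M2}, {M3}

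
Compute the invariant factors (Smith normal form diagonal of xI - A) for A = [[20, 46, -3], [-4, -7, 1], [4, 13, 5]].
(x - 6)^3

The Jordan structure of A has elementary divisors (x - 6)^3. Arranging the block sizes at each eigenvalue in decreasing order and taking row products gives the invariant factors.

Invariant factors (smallest first, each dividing the next): (x - 6)^3.

Check: the last factor (x - 6)^3 is the minimal polynomial, and the product (x - 6)^3 is the characteristic polynomial.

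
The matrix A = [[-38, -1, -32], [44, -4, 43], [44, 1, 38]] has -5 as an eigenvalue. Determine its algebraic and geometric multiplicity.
algebraic multiplicity 2, geometric multiplicity 1

The characteristic polynomial is (x - 6)(x + 5)^2, so the factor x + 5 appears with exponent 2: the algebraic multiplicity is 2.

rank(A + 5I) = 2, so the eigenspace has dimension 3 - 2 = 1: the geometric multiplicity is 1.

Since 1 < 2, A is not diagonalizable.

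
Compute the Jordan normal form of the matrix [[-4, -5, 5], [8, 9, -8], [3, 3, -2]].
The characteristic polynomial is det(xI - A) = (x - 1)^3, so the eigenvalues are 1 (algebraic multiplicity 3).

For λ = 1: rank(A - I) = 1, rank((A - I)^2) = 0. The eigenspace has dimension 3 - 1 = 2, so there are 2 Jordan blocks; the rank sequence gives block sizes [2, 1].

Assembling the blocks gives the Jordan form J above.

J = [[1, 1, 0], [0, 1, 0], [0, 0, 1]]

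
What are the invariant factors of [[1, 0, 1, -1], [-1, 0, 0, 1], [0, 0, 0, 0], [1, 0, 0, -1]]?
x, x^3

The Jordan structure of A has elementary divisors x^3, x. Arranging the block sizes at each eigenvalue in decreasing order and taking row products gives the invariant factors.

Invariant factors (smallest first, each dividing the next): x, x^3.

Check: the last factor x^3 is the minimal polynomial, and the product x^4 is the characteristic polynomial.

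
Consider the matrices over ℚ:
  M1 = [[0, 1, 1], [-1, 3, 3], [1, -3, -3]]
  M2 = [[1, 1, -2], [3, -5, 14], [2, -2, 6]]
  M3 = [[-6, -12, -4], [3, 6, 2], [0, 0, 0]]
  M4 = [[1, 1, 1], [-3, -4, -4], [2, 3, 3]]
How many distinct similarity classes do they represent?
3 classes: {M1, M4}, {M2}, {M3}

Characteristic polynomials: χ_{M1} = x^3, χ_{M2} = x^2(x - 2), χ_{M3} = x^3, χ_{M4} = x^3.

{M1, M4}: invariant factors x^3.

{M2}: invariant factors x^2(x - 2).

{M3}: invariant factors x, x^2.

Matrices are similar if and only if their invariant-factor lists agree; the partition into similarity classes is {M1, M4}, {M2}, {M3}.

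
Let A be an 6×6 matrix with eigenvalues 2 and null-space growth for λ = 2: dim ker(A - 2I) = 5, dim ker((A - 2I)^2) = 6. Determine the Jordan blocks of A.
λ = 2: successive nullity increments [5, 1] count blocks of size ≥ k; block sizes are [2, 1, 1, 1, 1].

Jordan blocks: (2, 2), (2, 1), (2, 1), (2, 1), (2, 1)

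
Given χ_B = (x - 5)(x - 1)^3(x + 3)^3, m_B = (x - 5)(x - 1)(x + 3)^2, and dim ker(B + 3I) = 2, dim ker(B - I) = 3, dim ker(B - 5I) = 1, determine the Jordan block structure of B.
λ = -3: algebraic multiplicity 3 (exponent in χ_B), largest block size 2 (exponent in m_B), 2 blocks (geometric multiplicity). These force block sizes [2, 1].
λ = 1: algebraic multiplicity 3 (exponent in χ_B), largest block size 1 (exponent in m_B), 3 blocks (geometric multiplicity). These force block sizes [1, 1, 1].
λ = 5: algebraic multiplicity 1 (exponent in χ_B), largest block size 1 (exponent in m_B), 1 block (geometric multiplicity). This forces block sizes [1].

Jordan blocks: (-3, 2), (-3, 1), (1, 1), (1, 1), (1, 1), (5, 1)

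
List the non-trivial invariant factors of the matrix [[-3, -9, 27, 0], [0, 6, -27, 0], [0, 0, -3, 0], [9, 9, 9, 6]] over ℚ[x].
The Jordan structure of A has elementary divisors (x + 3), (x + 3), (x - 6), (x - 6). Arranging the block sizes at each eigenvalue in decreasing order and taking row products gives the invariant factors.

Invariant factors (smallest first, each dividing the next): (x - 6)(x + 3), (x - 6)(x + 3).

Check: the last factor (x - 6)(x + 3) is the minimal polynomial, and the product (x - 6)^2(x + 3)^2 is the characteristic polynomial.

(x - 6)(x + 3), (x - 6)(x + 3)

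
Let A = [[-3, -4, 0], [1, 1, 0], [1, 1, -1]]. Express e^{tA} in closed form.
A has Jordan form J = [[-1, 1, 0], [0, -1, 1], [0, 0, -1]] with A = PJP^{-1}, so e^{tA} = P e^{tJ} P^{-1}.

For a Jordan block J_k(λ), e^{tJ_k(λ)} = e^{λt} · (I + tN + t^2 N^2/2! + ... + t^{k-1} N^{k-1}/(k-1)!) where N is the nilpotent superdiagonal part.

Assembling the blocks and conjugating back gives the entries of e^{tA} as shown above.

e^{tA} = [[(1 - 2*t)*e^{-t}, -4*t*e^{-t}, 0], [t*e^{-t}, (2*t + 1)*e^{-t}, 0], [t*(2 - t)*e^{-t}/2, t*(1 - t)*e^{-t}, e^{-t}]]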